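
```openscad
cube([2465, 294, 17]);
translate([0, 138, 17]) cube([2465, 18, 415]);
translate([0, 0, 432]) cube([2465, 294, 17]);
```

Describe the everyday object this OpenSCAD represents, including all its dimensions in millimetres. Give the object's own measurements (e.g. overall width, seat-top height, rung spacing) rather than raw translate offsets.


An I-beam lying along x, 2465 mm long. Overall section height 449 mm. Two flanges 294 mm wide (y) and 17 mm thick, one on the floor and one at the top; a web 18 mm thick runs between them, centred on the flange width.


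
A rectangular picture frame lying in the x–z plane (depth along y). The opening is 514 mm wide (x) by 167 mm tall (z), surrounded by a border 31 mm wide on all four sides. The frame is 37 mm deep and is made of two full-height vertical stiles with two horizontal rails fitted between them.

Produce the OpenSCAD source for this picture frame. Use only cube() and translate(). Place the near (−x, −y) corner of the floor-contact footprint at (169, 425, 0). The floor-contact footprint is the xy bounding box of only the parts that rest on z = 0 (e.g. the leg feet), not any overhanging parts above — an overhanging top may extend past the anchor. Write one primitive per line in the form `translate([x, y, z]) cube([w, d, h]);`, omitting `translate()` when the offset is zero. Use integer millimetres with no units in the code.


translate([169, 425, 0]) cube([31, 37, 229]);
translate([714, 425, 0]) cube([31, 37, 229]);
translate([200, 425, 0]) cube([514, 37, 31]);
translate([200, 425, 198]) cube([514, 37, 31]);


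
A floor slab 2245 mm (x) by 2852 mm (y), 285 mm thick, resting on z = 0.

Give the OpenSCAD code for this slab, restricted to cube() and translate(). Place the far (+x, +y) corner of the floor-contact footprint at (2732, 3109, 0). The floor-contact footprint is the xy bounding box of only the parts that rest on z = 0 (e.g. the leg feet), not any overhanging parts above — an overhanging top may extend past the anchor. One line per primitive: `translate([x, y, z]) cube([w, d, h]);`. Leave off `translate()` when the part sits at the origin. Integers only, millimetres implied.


translate([487, 257, 0]) cube([2245, 2852, 285]);


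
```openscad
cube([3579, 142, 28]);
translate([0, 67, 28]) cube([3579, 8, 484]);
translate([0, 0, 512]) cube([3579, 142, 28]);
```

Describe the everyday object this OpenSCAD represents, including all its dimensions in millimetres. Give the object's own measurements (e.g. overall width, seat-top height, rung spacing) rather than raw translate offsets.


An I-beam lying along x, 3579 mm long. Overall section height 540 mm. Two flanges 142 mm wide (y) and 28 mm thick, one on the floor and one at the top; a web 8 mm thick runs between them, centred on the flange width.


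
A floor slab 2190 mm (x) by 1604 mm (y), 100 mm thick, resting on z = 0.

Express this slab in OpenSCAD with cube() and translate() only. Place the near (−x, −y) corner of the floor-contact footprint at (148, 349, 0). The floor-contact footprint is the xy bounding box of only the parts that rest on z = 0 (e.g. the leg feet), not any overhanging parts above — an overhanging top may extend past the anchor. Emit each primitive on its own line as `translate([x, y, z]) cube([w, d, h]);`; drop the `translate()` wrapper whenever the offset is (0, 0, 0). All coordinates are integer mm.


translate([148, 349, 0]) cube([2190, 1604, 100]);


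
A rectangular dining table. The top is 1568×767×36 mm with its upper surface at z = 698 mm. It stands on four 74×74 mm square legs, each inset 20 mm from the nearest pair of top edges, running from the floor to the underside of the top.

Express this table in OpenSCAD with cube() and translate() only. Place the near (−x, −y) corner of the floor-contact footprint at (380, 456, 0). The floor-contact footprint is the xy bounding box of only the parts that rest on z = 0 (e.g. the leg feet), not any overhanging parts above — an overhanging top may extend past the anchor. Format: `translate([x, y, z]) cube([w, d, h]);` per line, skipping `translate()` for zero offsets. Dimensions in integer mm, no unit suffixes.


translate([360, 436, 662]) cube([1568, 767, 36]);
translate([380, 456, 0]) cube([74, 74, 662]);
translate([1834, 456, 0]) cube([74, 74, 662]);
translate([380, 1109, 0]) cube([74, 74, 662]);
translate([1834, 1109, 0]) cube([74, 74, 662]);


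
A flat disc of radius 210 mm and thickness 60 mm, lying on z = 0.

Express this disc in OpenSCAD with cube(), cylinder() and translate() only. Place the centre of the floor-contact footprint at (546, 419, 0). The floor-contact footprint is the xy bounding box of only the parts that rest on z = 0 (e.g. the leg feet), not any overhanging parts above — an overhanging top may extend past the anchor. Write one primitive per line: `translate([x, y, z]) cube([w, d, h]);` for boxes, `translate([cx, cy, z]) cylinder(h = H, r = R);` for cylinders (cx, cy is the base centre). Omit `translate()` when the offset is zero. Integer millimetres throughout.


translate([546, 419, 0]) cylinder(h = 60, r = 210);


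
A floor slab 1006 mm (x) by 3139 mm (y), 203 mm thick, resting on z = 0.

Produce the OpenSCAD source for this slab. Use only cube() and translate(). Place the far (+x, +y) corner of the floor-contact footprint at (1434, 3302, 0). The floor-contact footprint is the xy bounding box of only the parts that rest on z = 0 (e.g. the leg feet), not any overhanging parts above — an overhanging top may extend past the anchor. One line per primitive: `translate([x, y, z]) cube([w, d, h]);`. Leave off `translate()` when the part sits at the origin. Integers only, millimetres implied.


translate([428, 163, 0]) cube([1006, 3139, 203]);


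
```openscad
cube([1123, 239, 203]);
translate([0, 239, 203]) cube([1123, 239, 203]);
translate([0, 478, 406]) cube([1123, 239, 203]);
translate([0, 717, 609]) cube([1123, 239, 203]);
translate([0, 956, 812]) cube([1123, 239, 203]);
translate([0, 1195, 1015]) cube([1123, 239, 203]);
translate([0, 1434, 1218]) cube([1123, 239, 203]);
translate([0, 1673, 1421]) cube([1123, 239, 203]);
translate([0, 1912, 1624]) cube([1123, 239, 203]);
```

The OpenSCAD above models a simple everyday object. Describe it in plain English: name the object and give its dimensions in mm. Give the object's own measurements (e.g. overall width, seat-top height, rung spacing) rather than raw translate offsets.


A straight staircase of 9 solid steps. Each step is 1123 mm wide (x), 239 mm deep (y, the going) and 203 mm tall (the rise). The first step rests on the floor; each subsequent step sits one going further in +y and one rise higher in +z, directly behind and above the previous step with no overlap.


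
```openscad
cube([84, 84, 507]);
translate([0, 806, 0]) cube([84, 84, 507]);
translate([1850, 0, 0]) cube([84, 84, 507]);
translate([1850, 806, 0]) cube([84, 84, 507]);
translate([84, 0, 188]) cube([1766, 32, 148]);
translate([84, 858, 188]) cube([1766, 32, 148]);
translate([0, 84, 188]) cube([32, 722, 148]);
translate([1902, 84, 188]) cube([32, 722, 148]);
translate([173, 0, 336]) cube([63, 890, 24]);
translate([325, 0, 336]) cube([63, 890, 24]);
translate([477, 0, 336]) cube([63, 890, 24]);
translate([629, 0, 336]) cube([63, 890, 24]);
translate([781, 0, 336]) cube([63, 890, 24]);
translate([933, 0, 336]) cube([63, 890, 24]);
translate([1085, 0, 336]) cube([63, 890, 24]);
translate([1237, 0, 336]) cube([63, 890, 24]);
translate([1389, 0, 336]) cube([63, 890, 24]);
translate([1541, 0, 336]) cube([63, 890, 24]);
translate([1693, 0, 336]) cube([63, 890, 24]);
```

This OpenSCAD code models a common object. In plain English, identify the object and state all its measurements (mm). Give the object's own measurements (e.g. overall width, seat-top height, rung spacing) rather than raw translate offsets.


A bed frame 1934 mm long (x) by 890 mm wide (y). Four 84×84 mm corner posts, 507 mm tall, at the corners of the footprint. Four rails of 32 mm thickness and 148 mm height run between adjacent posts with their undersides at z = 188 mm, their outer faces flush with the outside of the frame (the two x-running rails run between the posts' inner faces; the two y-running rails run between the posts' inner faces). 11 slats, each 63 mm wide (x) and 24 mm thick, lie across the top of the two x-running rails, running the full 890 mm width of the frame in y; along x they sit between the end posts with a 89 mm gap after the −x posts and between neighbouring slats, leaving 94 mm before the +x posts.


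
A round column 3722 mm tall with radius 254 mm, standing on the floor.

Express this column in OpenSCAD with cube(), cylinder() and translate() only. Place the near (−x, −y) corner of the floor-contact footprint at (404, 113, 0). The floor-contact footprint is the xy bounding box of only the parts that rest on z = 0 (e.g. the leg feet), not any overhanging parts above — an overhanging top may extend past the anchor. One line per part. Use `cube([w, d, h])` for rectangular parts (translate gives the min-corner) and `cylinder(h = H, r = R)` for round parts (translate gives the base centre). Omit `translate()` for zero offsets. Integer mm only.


translate([658, 367, 0]) cylinder(h = 3722, r = 254);


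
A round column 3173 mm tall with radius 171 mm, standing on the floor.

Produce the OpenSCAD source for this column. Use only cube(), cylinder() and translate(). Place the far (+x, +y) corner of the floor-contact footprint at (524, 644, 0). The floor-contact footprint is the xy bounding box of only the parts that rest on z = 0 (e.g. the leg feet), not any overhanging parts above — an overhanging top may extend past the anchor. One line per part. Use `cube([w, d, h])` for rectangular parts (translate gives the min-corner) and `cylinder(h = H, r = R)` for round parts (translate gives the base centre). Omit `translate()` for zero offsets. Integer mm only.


translate([353, 473, 0]) cylinder(h = 3173, r = 171);


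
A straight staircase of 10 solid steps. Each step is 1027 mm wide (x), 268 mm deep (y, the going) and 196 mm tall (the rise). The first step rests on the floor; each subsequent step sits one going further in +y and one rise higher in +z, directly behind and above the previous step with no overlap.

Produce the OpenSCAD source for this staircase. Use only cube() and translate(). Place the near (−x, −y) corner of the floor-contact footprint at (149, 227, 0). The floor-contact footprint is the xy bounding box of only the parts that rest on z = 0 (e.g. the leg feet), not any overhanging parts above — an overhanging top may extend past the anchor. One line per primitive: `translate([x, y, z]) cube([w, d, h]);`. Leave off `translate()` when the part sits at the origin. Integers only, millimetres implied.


translate([149, 227, 0]) cube([1027, 268, 196]);
translate([149, 495, 196]) cube([1027, 268, 196]);
translate([149, 763, 392]) cube([1027, 268, 196]);
translate([149, 1031, 588]) cube([1027, 268, 196]);
translate([149, 1299, 784]) cube([1027, 268, 196]);
translate([149, 1567, 980]) cube([1027, 268, 196]);
translate([149, 1835, 1176]) cube([1027, 268, 196]);
translate([149, 2103, 1372]) cube([1027, 268, 196]);
translate([149, 2371, 1568]) cube([1027, 268, 196]);
translate([149, 2639, 1764]) cube([1027, 268, 196]);


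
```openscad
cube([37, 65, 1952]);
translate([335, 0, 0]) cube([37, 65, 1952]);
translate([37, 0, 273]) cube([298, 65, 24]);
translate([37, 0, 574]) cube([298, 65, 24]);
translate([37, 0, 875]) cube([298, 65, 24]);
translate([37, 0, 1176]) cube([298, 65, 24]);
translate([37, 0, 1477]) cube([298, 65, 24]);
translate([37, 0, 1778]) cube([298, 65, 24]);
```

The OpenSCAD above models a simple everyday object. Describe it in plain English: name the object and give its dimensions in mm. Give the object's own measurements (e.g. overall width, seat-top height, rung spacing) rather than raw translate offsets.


A straight ladder. Two 37×65 mm vertical rails, 1952 mm tall, stand 372 mm apart (outside-to-outside) with their front faces coplanar on the −y side. 6 rungs, each 65 mm deep and 24 mm tall, span between the inner faces of the rails, front faces flush with the rails. The lowest rung's underside is at z = 273 mm and rungs are spaced 301 mm apart (underside to underside).


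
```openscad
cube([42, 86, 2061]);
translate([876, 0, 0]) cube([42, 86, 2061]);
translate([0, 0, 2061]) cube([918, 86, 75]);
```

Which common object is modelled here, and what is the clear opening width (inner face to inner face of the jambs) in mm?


A door frame. The clear opening width is 834 mm.

Two 2061 mm tall posts with a header on top — a door frame. The left jamb is 42 mm wide at x = 0; the right jamb starts at x = 876. The clear opening is 876 − 42 = 834 mm.


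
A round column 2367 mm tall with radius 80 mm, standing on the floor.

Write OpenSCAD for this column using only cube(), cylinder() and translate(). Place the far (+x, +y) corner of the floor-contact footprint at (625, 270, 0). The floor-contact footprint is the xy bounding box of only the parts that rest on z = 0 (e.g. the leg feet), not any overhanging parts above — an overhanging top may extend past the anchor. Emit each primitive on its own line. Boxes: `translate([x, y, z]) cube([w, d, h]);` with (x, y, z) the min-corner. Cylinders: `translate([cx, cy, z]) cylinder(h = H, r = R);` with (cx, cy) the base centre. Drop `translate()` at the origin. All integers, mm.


translate([545, 190, 0]) cylinder(h = 2367, r = 80);


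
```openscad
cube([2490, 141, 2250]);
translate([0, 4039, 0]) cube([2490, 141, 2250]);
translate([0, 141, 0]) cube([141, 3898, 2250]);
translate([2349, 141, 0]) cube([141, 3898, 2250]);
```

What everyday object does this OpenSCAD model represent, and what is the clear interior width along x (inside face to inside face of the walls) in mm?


A house (or room) frame. The interior width is 2208 mm.

Four 2250 mm walls enclosing a rectangle with no floor or roof — a room or house frame. Outside width is 2490 mm and wall thickness is 141 mm, so the interior width is 2490 − 2 × 141 = 2208 mm.


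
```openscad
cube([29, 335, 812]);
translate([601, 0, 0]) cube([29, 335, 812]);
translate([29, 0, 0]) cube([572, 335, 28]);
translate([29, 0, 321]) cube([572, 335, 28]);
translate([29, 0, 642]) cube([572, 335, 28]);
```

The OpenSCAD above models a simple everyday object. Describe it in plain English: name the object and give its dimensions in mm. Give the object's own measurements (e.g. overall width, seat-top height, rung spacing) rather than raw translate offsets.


An open bookshelf. Two side panels, each 29 mm thick, 335 mm deep and 812 mm tall, stand 630 mm apart (outside-to-outside). Between them sit 3 shelves, each 28 mm thick and 335 mm deep, spanning the full gap between the sides. The bottom shelf rests on the floor (its underside at z = 0) and the clear gap between one shelf's top and the next shelf's underside is 293 mm.


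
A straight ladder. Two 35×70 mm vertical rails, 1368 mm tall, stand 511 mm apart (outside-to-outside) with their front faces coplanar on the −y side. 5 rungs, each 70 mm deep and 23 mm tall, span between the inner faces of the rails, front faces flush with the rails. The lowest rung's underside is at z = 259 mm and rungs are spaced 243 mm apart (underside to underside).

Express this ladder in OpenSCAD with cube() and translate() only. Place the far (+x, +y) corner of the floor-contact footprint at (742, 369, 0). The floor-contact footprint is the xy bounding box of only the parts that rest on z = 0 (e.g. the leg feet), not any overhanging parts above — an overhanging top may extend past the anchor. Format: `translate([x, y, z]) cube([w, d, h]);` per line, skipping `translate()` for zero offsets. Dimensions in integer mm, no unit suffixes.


translate([231, 299, 0]) cube([35, 70, 1368]);
translate([707, 299, 0]) cube([35, 70, 1368]);
translate([266, 299, 259]) cube([441, 70, 23]);
translate([266, 299, 502]) cube([441, 70, 23]);
translate([266, 299, 745]) cube([441, 70, 23]);
translate([266, 299, 988]) cube([441, 70, 23]);
translate([266, 299, 1231]) cube([441, 70, 23]);


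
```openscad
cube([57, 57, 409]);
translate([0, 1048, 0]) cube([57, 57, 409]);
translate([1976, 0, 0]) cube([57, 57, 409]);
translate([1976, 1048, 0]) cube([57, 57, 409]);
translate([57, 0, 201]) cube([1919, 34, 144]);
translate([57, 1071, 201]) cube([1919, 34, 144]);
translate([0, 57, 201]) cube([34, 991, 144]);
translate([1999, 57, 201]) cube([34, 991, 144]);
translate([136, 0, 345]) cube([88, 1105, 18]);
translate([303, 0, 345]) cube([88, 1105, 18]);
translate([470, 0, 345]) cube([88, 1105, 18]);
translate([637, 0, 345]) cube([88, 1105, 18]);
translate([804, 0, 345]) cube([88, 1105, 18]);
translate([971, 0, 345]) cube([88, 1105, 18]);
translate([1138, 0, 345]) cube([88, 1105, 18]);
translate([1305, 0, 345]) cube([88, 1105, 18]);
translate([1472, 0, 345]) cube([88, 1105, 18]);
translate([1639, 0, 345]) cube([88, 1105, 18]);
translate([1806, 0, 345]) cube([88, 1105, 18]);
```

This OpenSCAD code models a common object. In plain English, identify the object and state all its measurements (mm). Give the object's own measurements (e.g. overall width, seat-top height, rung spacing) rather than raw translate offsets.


A bed frame 2033 mm long (x) by 1105 mm wide (y). Four 57×57 mm corner posts, 409 mm tall, at the corners of the footprint. Four rails of 34 mm thickness and 144 mm height run between adjacent posts with their undersides at z = 201 mm, their outer faces flush with the outside of the frame (the two x-running rails run between the posts' inner faces; the two y-running rails run between the posts' inner faces). 11 slats, each 88 mm wide (x) and 18 mm thick, lie across the top of the two x-running rails, running the full 1105 mm width of the frame in y; along x they sit between the end posts with a 79 mm gap after the −x posts and between neighbouring slats, leaving 82 mm before the +x posts.


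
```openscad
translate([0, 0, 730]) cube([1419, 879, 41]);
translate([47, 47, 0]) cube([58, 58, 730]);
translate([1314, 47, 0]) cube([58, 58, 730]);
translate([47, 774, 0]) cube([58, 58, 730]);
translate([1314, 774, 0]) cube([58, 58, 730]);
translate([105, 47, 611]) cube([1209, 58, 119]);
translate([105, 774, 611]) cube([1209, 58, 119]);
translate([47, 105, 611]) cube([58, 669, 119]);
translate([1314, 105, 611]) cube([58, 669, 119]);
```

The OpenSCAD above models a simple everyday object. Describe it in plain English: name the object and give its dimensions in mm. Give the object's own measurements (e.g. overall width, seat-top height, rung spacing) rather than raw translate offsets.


A rectangular dining table. The top is 1419×879×41 mm with its upper surface at z = 771 mm. It stands on four 58×58 mm square legs, each inset 47 mm from the nearest pair of top edges, running from the floor to the underside of the top. Four apron rails, 58 mm thick and 119 mm tall, run between adjacent legs with their top edges flush with the underside of the top and their outer faces flush with the legs' outer faces.


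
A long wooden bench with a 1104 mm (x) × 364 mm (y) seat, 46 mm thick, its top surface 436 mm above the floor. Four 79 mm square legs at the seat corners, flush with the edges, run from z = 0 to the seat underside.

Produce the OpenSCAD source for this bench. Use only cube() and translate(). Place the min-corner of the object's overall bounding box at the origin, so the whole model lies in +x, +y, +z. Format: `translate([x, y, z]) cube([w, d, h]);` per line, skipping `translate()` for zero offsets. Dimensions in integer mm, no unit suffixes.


translate([0, 0, 390]) cube([1104, 364, 46]);
cube([79, 79, 390]);
translate([0, 285, 0]) cube([79, 79, 390]);
translate([1025, 0, 0]) cube([79, 79, 390]);
translate([1025, 285, 0]) cube([79, 79, 390]);


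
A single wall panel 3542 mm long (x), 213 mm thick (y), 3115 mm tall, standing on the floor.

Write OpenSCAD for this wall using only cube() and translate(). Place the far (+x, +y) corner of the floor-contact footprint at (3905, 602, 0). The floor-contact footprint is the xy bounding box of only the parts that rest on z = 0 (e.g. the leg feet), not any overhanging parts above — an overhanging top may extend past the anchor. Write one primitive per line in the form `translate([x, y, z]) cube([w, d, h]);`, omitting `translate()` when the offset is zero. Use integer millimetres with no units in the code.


translate([363, 389, 0]) cube([3542, 213, 3115]);


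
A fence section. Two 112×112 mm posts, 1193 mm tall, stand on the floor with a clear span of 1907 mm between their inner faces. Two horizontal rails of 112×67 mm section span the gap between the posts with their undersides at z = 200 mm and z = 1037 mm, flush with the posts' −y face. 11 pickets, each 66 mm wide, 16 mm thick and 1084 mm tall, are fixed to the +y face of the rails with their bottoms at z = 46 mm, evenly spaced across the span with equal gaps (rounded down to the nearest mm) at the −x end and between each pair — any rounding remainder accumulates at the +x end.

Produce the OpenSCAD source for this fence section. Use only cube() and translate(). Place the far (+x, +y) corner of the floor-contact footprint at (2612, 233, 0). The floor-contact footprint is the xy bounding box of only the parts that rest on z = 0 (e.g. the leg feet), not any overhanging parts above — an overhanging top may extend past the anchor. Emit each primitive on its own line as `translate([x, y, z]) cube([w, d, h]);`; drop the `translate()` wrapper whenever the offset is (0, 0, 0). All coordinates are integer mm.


translate([481, 121, 0]) cube([112, 112, 1193]);
translate([2500, 121, 0]) cube([112, 112, 1193]);
translate([593, 121, 200]) cube([1907, 112, 67]);
translate([593, 121, 1037]) cube([1907, 112, 67]);
translate([691, 233, 46]) cube([66, 16, 1084]);
translate([855, 233, 46]) cube([66, 16, 1084]);
translate([1019, 233, 46]) cube([66, 16, 1084]);
translate([1183, 233, 46]) cube([66, 16, 1084]);
translate([1347, 233, 46]) cube([66, 16, 1084]);
translate([1511, 233, 46]) cube([66, 16, 1084]);
translate([1675, 233, 46]) cube([66, 16, 1084]);
translate([1839, 233, 46]) cube([66, 16, 1084]);
translate([2003, 233, 46]) cube([66, 16, 1084]);
translate([2167, 233, 46]) cube([66, 16, 1084]);
translate([2331, 233, 46]) cube([66, 16, 1084]);


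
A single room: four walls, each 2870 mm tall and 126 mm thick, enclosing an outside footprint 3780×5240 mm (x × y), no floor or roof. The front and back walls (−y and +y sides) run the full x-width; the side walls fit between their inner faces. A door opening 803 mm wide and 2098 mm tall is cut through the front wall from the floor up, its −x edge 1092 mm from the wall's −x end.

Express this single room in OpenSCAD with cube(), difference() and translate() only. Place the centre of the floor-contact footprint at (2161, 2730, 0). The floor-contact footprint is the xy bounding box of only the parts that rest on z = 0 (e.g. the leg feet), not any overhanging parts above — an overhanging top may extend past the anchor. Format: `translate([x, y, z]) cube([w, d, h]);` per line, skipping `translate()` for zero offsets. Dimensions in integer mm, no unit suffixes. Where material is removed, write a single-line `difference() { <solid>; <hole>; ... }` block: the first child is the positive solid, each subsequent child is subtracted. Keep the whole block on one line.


difference() { translate([271, 110, 0]) cube([3780, 126, 2870]); translate([1363, 110, 0]) cube([803, 126, 2098]); }
translate([271, 5224, 0]) cube([3780, 126, 2870]);
translate([271, 236, 0]) cube([126, 4988, 2870]);
translate([3925, 236, 0]) cube([126, 4988, 2870]);


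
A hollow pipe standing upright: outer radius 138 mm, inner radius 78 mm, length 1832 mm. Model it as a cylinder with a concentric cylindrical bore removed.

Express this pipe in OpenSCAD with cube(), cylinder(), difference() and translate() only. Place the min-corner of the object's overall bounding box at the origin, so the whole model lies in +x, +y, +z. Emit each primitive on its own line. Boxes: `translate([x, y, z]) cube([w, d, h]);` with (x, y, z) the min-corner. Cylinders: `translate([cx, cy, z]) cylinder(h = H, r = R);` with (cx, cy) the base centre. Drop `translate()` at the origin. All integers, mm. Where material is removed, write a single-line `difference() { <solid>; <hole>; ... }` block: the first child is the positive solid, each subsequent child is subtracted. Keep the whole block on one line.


difference() { translate([138, 138, 0]) cylinder(h = 1832, r = 138); translate([138, 138, 0]) cylinder(h = 1832, r = 78); }


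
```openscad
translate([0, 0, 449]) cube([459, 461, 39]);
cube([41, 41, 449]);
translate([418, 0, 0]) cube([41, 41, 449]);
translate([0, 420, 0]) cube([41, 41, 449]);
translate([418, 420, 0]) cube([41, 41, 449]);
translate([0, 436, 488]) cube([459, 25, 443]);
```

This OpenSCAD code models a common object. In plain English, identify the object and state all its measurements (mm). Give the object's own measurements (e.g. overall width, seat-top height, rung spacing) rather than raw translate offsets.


A chair. The seat is a 459×461×39 mm slab with its top at z = 488 mm, on four 41×41 mm corner legs (flush with the seat edges, standing on z = 0). A flat backrest 25 mm thick, 443 mm tall, spans the full seat width and rises from the seat top along its +y edge, rear face flush with the rear of the seat.


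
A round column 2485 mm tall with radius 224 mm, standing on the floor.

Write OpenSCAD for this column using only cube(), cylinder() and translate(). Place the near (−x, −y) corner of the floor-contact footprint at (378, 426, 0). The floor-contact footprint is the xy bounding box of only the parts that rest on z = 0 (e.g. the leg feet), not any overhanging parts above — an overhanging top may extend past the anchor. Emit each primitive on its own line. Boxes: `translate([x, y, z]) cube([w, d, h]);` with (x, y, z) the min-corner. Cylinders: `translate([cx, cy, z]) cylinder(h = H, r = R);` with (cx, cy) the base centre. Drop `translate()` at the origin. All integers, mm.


translate([602, 650, 0]) cylinder(h = 2485, r = 224);


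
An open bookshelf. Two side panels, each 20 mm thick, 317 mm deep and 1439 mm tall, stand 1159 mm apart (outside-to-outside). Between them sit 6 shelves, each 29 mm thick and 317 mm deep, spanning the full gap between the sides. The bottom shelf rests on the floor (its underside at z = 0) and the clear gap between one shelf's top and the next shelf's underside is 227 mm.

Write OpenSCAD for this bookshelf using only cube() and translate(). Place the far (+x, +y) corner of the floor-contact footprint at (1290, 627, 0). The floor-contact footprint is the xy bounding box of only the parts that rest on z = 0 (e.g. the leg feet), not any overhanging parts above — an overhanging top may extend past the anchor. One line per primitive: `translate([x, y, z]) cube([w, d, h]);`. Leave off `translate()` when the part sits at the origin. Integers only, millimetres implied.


translate([131, 310, 0]) cube([20, 317, 1439]);
translate([1270, 310, 0]) cube([20, 317, 1439]);
translate([151, 310, 0]) cube([1119, 317, 29]);
translate([151, 310, 256]) cube([1119, 317, 29]);
translate([151, 310, 512]) cube([1119, 317, 29]);
translate([151, 310, 768]) cube([1119, 317, 29]);
translate([151, 310, 1024]) cube([1119, 317, 29]);
translate([151, 310, 1280]) cube([1119, 317, 29]);


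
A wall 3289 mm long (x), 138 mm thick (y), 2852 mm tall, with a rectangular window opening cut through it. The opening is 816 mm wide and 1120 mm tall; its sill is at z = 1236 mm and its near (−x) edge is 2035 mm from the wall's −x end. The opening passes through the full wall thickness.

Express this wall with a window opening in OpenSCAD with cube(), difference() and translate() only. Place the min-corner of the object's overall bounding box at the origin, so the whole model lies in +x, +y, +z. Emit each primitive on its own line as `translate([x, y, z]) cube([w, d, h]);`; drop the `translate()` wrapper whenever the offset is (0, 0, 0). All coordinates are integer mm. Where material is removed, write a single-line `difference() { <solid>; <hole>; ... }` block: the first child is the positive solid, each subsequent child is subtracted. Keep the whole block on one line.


difference() { cube([3289, 138, 2852]); translate([2035, 0, 1236]) cube([816, 138, 1120]); }


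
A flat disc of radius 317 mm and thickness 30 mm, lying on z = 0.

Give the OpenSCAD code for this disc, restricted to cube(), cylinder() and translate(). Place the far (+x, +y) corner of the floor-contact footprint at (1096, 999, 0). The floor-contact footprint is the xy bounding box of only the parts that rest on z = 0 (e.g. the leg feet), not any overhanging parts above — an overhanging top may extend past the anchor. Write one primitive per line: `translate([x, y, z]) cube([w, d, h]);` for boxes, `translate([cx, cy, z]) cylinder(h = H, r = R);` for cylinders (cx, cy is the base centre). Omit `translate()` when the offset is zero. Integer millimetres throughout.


translate([779, 682, 0]) cylinder(h = 30, r = 317);


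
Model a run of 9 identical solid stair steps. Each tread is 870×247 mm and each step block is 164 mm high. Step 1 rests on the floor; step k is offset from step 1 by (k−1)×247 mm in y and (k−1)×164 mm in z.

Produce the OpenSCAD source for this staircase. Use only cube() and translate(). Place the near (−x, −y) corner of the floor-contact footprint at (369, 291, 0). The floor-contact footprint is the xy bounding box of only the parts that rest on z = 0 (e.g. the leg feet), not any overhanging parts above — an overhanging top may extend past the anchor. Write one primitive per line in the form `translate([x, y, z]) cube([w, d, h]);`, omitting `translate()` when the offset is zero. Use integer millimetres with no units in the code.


translate([369, 291, 0]) cube([870, 247, 164]);
translate([369, 538, 164]) cube([870, 247, 164]);
translate([369, 785, 328]) cube([870, 247, 164]);
translate([369, 1032, 492]) cube([870, 247, 164]);
translate([369, 1279, 656]) cube([870, 247, 164]);
translate([369, 1526, 820]) cube([870, 247, 164]);
translate([369, 1773, 984]) cube([870, 247, 164]);
translate([369, 2020, 1148]) cube([870, 247, 164]);
translate([369, 2267, 1312]) cube([870, 247, 164]);


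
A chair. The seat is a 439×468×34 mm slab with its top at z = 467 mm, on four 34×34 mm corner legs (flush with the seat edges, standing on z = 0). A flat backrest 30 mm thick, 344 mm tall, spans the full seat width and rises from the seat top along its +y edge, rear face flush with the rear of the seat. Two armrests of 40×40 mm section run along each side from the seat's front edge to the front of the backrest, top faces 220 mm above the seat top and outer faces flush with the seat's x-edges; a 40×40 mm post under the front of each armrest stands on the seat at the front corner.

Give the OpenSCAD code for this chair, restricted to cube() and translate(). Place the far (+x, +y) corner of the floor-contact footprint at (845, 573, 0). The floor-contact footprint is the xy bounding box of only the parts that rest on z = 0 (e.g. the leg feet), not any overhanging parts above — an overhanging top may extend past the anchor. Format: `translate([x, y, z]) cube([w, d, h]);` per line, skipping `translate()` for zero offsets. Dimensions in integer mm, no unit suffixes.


translate([406, 105, 433]) cube([439, 468, 34]);
translate([406, 105, 0]) cube([34, 34, 433]);
translate([811, 105, 0]) cube([34, 34, 433]);
translate([406, 539, 0]) cube([34, 34, 433]);
translate([811, 539, 0]) cube([34, 34, 433]);
translate([406, 543, 467]) cube([439, 30, 344]);
translate([406, 105, 647]) cube([40, 438, 40]);
translate([805, 105, 647]) cube([40, 438, 40]);
translate([406, 105, 467]) cube([40, 40, 180]);
translate([805, 105, 467]) cube([40, 40, 180]);


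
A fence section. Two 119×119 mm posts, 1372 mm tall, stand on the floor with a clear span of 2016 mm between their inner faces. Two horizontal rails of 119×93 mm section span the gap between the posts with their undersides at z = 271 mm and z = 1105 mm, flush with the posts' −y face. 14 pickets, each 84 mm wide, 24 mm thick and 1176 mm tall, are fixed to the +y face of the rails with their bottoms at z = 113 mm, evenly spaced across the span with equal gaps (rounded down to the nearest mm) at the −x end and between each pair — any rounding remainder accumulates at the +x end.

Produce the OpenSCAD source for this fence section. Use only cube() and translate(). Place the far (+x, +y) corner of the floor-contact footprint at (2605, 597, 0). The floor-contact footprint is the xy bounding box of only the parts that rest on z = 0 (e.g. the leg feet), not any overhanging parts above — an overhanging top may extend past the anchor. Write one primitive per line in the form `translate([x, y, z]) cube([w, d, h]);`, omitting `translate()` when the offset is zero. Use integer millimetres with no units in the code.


translate([351, 478, 0]) cube([119, 119, 1372]);
translate([2486, 478, 0]) cube([119, 119, 1372]);
translate([470, 478, 271]) cube([2016, 119, 93]);
translate([470, 478, 1105]) cube([2016, 119, 93]);
translate([526, 597, 113]) cube([84, 24, 1176]);
translate([666, 597, 113]) cube([84, 24, 1176]);
translate([806, 597, 113]) cube([84, 24, 1176]);
translate([946, 597, 113]) cube([84, 24, 1176]);
translate([1086, 597, 113]) cube([84, 24, 1176]);
translate([1226, 597, 113]) cube([84, 24, 1176]);
translate([1366, 597, 113]) cube([84, 24, 1176]);
translate([1506, 597, 113]) cube([84, 24, 1176]);
translate([1646, 597, 113]) cube([84, 24, 1176]);
translate([1786, 597, 113]) cube([84, 24, 1176]);
translate([1926, 597, 113]) cube([84, 24, 1176]);
translate([2066, 597, 113]) cube([84, 24, 1176]);
translate([2206, 597, 113]) cube([84, 24, 1176]);
translate([2346, 597, 113]) cube([84, 24, 1176]);


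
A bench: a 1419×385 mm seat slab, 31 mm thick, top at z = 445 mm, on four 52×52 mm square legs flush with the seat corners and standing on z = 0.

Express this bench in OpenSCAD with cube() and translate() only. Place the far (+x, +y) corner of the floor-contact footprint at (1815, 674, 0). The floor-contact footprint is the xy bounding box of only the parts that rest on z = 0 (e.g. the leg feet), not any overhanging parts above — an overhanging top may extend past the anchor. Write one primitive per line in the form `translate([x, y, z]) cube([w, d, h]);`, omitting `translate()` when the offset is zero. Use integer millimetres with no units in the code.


// leg_h = 445 − 31 = 414
translate([396, 289, 414]) cube([1419, 385, 31]);
translate([396, 289, 0]) cube([52, 52, 414]);
translate([396, 622, 0]) cube([52, 52, 414]);
translate([1763, 289, 0]) cube([52, 52, 414]);
translate([1763, 622, 0]) cube([52, 52, 414]);


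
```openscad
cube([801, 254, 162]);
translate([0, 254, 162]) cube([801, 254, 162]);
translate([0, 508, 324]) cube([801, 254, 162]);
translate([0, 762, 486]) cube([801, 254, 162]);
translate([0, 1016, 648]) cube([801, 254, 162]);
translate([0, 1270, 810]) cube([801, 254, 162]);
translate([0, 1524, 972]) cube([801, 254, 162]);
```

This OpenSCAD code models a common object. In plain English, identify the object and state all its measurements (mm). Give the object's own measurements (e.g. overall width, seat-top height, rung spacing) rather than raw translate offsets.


A straight staircase of 7 solid steps. Each step is 801 mm wide (x), 254 mm deep (y, the going) and 162 mm tall (the rise). The first step rests on the floor; each subsequent step sits one going further in +y and one rise higher in +z, directly behind and above the previous step with no overlap.


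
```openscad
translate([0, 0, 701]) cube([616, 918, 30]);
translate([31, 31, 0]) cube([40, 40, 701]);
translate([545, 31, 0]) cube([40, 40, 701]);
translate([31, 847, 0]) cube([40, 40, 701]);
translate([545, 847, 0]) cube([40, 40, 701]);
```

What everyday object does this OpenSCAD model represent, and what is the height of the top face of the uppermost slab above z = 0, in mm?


A table. The table height is 731 mm.

A 616×918×30 slab sits at z = 701 on four 40 mm square posts — a table. The top surface is at 701 + 30 = 731 mm.


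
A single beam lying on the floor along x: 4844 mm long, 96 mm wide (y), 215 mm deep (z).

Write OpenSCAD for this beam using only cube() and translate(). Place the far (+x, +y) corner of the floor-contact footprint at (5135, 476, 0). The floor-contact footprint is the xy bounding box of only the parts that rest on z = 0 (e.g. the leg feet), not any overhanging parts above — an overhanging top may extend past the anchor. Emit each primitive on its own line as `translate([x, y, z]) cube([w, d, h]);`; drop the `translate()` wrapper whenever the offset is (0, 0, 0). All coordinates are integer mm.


translate([291, 380, 0]) cube([4844, 96, 215]);


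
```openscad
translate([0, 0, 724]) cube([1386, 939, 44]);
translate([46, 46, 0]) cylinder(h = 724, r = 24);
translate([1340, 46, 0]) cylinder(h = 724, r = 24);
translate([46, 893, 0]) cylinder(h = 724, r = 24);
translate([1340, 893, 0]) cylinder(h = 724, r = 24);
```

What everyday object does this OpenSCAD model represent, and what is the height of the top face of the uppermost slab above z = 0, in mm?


A table. The table height is 768 mm.

A 1386×939×44 slab sits at z = 724 on four Ø48 mm round legs — a table. The top surface is at 724 + 44 = 768 mm.


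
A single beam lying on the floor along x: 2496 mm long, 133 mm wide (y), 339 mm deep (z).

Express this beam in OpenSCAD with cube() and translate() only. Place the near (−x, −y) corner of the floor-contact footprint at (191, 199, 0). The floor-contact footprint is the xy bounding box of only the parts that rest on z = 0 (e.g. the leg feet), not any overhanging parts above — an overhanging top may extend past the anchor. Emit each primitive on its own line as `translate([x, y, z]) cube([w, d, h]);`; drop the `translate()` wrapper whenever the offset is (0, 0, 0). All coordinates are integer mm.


translate([191, 199, 0]) cube([2496, 133, 339]);


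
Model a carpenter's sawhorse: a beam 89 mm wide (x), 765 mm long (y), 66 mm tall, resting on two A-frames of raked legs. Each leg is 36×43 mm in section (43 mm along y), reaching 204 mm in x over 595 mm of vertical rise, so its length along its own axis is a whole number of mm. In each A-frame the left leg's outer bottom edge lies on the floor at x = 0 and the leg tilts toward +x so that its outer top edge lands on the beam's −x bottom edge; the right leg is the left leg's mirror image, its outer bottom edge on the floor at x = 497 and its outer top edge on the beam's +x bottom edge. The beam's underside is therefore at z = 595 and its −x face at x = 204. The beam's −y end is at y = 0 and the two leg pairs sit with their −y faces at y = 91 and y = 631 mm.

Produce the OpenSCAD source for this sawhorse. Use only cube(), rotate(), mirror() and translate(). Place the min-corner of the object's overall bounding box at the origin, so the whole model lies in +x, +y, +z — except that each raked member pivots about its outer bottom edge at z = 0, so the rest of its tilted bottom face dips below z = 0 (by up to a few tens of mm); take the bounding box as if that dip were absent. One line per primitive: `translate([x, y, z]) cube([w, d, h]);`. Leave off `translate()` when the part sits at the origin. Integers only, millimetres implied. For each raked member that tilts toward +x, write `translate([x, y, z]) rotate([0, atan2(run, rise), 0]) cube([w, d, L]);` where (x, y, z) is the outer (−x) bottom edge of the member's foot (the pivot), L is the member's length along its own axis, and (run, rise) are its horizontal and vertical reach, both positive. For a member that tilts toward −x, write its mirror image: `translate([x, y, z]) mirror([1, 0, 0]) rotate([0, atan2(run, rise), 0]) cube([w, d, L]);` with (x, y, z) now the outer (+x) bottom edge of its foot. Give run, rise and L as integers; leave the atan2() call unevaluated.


translate([204, 0, 595]) cube([89, 765, 66]);
translate([0, 91, 0]) rotate([0, atan2(204, 595), 0]) cube([36, 43, 629]);
translate([497, 91, 0]) mirror([1, 0, 0]) rotate([0, atan2(204, 595), 0]) cube([36, 43, 629]);
translate([0, 631, 0]) rotate([0, atan2(204, 595), 0]) cube([36, 43, 629]);
translate([497, 631, 0]) mirror([1, 0, 0]) rotate([0, atan2(204, 595), 0]) cube([36, 43, 629]);
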